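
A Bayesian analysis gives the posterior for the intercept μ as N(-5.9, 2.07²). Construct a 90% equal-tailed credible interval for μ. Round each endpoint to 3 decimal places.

The posterior is symmetric, so the 90% equal-tailed interval is μ = -5.9 ± z·2.07 with z = 1.645.
Half-width: 1.645 × 2.07 = 3.405.
-5.9 − 3.405 = -9.305; -5.9 + 3.405 = -2.495.

[-9.305, -2.495]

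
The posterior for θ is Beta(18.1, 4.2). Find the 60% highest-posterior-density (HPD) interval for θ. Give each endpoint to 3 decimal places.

The posterior is unimodal and skewed, so the HPD interval has equal density at both endpoints and is the shortest 60% interval.
Solving f(0.769) = f(0.901) with F(0.901) − F(0.769) = 0.60 gives [0.769, 0.901].
For comparison, the equal-tailed interval is [0.746, 0.883]; the HPD is narrower and shifted toward the mode.

[0.769, 0.901]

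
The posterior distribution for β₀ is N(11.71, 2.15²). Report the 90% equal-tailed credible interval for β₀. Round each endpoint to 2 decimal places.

[8.17, 15.25]

The posterior is symmetric, so the 90% equal-tailed interval is β₀ = 11.71 ± z·2.15 with z = 1.645.
Half-width: 1.645 × 2.15 = 3.54.
11.71 − 3.54 = 8.17; 11.71 + 3.54 = 15.25.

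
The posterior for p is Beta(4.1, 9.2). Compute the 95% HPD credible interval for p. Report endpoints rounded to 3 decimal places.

[0.085, 0.547]

The posterior is unimodal and skewed, so the HPD interval has equal density at both endpoints and is the shortest 95% interval.
Solving f(0.085) = f(0.547) with F(0.547) − F(0.085) = 0.95 gives [0.085, 0.547].
For comparison, the equal-tailed interval is [0.101, 0.570]; the HPD is narrower and shifted toward the mode.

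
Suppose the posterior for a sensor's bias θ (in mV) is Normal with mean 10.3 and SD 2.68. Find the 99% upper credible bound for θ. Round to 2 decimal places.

Need U with P(θ ≤ U) = 0.99: U = 10.3 + z_{0.01}·2.68.
z = 2.326; U = 10.3 + 2.326 × 2.68 = 16.53.

16.53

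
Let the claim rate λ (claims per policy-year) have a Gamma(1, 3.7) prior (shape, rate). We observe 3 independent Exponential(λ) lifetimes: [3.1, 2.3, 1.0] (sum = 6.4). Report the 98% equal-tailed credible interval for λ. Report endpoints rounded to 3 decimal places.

Posterior: Gamma(1+3, 3.7+6.4) = Gamma(4, 10.1) (shape, rate).
Equal-tailed 98% interval: Gamma(4, 10.1) quantiles at 0.01 and 0.99.
Posterior mean ≈ 0.396, SD ≈ 0.198; a Normal approximation gives roughly [-0.065, 0.857].
Exact: lower = 0.082; upper = 0.995.

[0.082, 0.995]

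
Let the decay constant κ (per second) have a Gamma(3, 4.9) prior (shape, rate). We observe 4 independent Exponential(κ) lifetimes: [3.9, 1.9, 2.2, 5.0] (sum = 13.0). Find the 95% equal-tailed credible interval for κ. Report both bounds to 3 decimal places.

[0.157, 0.730]

Posterior: Gamma(3+4, 4.9+13.0) = Gamma(7, 17.9) (shape, rate).
Equal-tailed 95% interval: Gamma(7, 17.9) quantiles at 0.025 and 0.975.
Posterior mean ≈ 0.391, SD ≈ 0.148; a Normal approximation gives roughly [0.101, 0.681].
Exact: lower = 0.157; upper = 0.730.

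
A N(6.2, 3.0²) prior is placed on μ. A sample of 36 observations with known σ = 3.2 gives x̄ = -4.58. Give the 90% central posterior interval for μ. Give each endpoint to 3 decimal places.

[-5.113, -3.386]

Posterior precision = 1/3.0² + 36/3.2² = 0.1111 + 3.5156 = 3.6267, so posterior SD = 0.5251.
Posterior mean = (6.2/3.0² + 36·-4.58/3.2²) / 3.6267 = -4.2497.
Interval: -4.2497 ± 1.645 × 0.5251 → [-5.113, -3.386].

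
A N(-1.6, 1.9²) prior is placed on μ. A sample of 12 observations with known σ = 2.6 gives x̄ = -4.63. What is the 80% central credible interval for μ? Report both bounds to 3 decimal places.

Posterior precision = 1/1.9² + 12/2.6² = 0.2770 + 1.7751 = 2.0522, so posterior SD = 0.6981.
Posterior mean = (-1.6/1.9² + 12·-4.63/2.6²) / 2.0522 = -4.2210.
Interval: -4.2210 ± 1.282 × 0.6981 → [-5.116, -3.326].

[-5.116, -3.326]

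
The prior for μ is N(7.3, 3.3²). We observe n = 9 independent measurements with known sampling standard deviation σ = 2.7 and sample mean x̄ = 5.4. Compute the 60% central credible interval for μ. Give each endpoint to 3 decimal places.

Posterior precision = 1/3.3² + 9/2.7² = 0.0918 + 1.2346 = 1.3264, so posterior SD = 0.8683.
Posterior mean = (7.3/3.3² + 9·5.4/2.7²) / 1.3264 = 5.5315.
Interval: 5.5315 ± 0.842 × 0.8683 → [4.801, 6.262].

[4.801, 6.262]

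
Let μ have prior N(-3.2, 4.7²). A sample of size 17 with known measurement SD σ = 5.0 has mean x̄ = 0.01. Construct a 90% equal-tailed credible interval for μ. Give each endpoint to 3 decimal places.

[-2.122, 1.741]

Posterior precision = 1/4.7² + 17/5.0² = 0.0453 + 0.6800 = 0.7253, so posterior SD = 1.1742.
Posterior mean = (-3.2/4.7² + 17·0.01/5.0²) / 0.7253 = -0.1904.
Interval: -0.1904 ± 1.645 × 1.1742 → [-2.122, 1.741].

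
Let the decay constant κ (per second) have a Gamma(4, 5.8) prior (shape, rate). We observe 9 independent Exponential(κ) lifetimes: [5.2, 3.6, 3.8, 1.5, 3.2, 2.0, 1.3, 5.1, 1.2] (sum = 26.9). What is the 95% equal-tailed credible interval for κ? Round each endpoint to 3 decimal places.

Posterior: Gamma(4+9, 5.8+26.9) = Gamma(13, 32.7) (shape, rate).
Equal-tailed 95% interval: Gamma(13, 32.7) quantiles at 0.025 and 0.975.
Posterior mean ≈ 0.398, SD ≈ 0.110; a Normal approximation gives roughly [0.181, 0.614].
Exact: lower = 0.212; upper = 0.641.

[0.212, 0.641]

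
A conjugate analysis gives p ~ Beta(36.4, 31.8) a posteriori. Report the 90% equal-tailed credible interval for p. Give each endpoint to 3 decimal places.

Posterior: Beta(36.4, 31.8).
Equal-tailed 90% interval: the 0.05 and 0.95 quantiles of Beta(36.4, 31.8).
Posterior mean ≈ 0.534, SD ≈ 0.060; a Normal approximation gives roughly [0.435, 0.632].
Exact: F⁻¹(0.05) = 0.434; F⁻¹(0.95) = 0.632.

[0.434, 0.632]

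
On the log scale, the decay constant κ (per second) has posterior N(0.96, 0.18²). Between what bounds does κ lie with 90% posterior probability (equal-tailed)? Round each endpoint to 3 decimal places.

[1.942, 3.512]

On the log scale the 90% interval is 0.96 ± 1.645 × 0.18 = [0.6639, 1.2561].
Exponentiate: [e^0.6639, e^1.2561] = [1.942, 3.512].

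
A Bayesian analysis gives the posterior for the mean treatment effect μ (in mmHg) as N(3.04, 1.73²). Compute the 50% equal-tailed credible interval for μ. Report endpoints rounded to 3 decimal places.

[1.873, 4.207]

The posterior is symmetric, so the 50% equal-tailed interval is μ = 3.04 ± z·1.73 with z = 0.674.
Half-width: 0.674 × 1.73 = 1.167.
3.04 − 1.167 = 1.873; 3.04 + 1.167 = 4.207.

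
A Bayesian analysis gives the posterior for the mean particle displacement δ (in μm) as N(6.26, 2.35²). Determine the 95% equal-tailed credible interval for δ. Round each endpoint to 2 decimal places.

[1.65, 10.87]

The posterior is symmetric, so the 95% equal-tailed interval is δ = 6.26 ± z·2.35 with z = 1.960.
Half-width: 1.960 × 2.35 = 4.61.
6.26 − 4.61 = 1.65; 6.26 + 4.61 = 10.87.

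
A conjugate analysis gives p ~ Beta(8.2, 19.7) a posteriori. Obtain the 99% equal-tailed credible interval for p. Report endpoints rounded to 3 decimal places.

[0.109, 0.532]

Posterior: Beta(8.2, 19.7).
Equal-tailed 99% interval: the 0.005 and 0.995 quantiles of Beta(8.2, 19.7).
Posterior mean ≈ 0.294, SD ≈ 0.085; a Normal approximation gives roughly [0.076, 0.512].
Exact: F⁻¹(0.005) = 0.109; F⁻¹(0.995) = 0.532.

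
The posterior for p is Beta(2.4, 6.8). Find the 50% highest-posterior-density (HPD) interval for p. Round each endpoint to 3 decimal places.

[0.113, 0.297]

The posterior is unimodal and skewed, so the HPD interval has equal density at both endpoints and is the shortest 50% interval.
Solving f(0.113) = f(0.297) with F(0.297) − F(0.113) = 0.50 gives [0.113, 0.297].
For comparison, the equal-tailed interval is [0.155, 0.348]; the HPD is narrower and shifted toward the mode.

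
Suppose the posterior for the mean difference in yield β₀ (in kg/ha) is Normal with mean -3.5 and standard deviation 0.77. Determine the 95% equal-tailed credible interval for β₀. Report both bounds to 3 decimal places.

[-5.009, -1.991]

The posterior is symmetric, so the 95% equal-tailed interval is β₀ = -3.5 ± z·0.77 with z = 1.960.
Half-width: 1.960 × 0.77 = 1.509.
-3.5 − 1.509 = -5.009; -3.5 + 1.509 = -1.991.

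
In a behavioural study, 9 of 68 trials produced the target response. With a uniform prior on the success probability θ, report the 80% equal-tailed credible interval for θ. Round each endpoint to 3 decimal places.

[0.092, 0.198]

Posterior: Beta(1+9, 1+59) = Beta(10, 60).
Equal-tailed 80% interval: the 0.1 and 0.9 quantiles of Beta(10, 60).
Posterior mean ≈ 0.143, SD ≈ 0.042; a Normal approximation gives roughly [0.090, 0.196].
Exact: F⁻¹(0.1) = 0.092; F⁻¹(0.9) = 0.198.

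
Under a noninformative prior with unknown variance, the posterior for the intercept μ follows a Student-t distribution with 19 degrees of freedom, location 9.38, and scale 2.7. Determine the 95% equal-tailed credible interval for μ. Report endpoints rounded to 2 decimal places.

The t_19 distribution is symmetric; the 95% interval is 9.38 ± t·2.7 with t_{0.975,19} = 2.093.
Half-width: 2.093 × 2.7 = 5.65.
9.38 − 5.65 = 3.73; 9.38 + 5.65 = 15.03.

[3.73, 15.03]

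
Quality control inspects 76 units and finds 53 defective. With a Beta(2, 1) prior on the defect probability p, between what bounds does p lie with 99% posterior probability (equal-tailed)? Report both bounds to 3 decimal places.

[0.556, 0.818]

Posterior: Beta(2+53, 1+23) = Beta(55, 24).
Equal-tailed 99% interval: the 0.005 and 0.995 quantiles of Beta(55, 24).
Posterior mean ≈ 0.696, SD ≈ 0.051; a Normal approximation gives roughly [0.564, 0.829].
Exact: F⁻¹(0.005) = 0.556; F⁻¹(0.995) = 0.818.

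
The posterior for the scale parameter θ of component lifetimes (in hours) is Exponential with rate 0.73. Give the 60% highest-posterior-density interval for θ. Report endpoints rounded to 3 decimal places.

The exponential density is strictly decreasing on [0, ∞), so the HPD interval is anchored at 0: [0, q] with P(θ ≤ q) = 0.60.
q = −ln(1 − 0.60) / 0.73 = 0.9163 / 0.73 = 1.255.

[0.000, 1.255]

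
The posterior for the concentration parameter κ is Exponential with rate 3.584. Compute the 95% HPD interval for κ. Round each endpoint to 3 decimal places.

[0.000, 0.836]

The exponential density is strictly decreasing on [0, ∞), so the HPD interval is anchored at 0: [0, q] with P(κ ≤ q) = 0.95.
q = −ln(1 − 0.95) / 3.584 = 2.9957 / 3.584 = 0.836.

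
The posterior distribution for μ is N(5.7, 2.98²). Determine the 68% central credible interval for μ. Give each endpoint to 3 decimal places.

[2.737, 8.663]

The posterior is symmetric, so the 68% equal-tailed interval is μ = 5.7 ± z·2.98 with z = 0.994.
Half-width: 0.994 × 2.98 = 2.963.
5.7 − 2.963 = 2.737; 5.7 + 2.963 = 8.663.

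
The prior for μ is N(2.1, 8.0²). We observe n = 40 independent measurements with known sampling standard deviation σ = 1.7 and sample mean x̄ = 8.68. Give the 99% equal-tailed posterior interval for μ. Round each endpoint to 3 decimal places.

Posterior precision = 1/8.0² + 40/1.7² = 0.0156 + 13.8408 = 13.8565, so posterior SD = 0.2686.
Posterior mean = (2.1/8.0² + 40·8.68/1.7²) / 13.8565 = 8.6726.
Interval: 8.6726 ± 2.576 × 0.2686 → [7.981, 9.365].

[7.981, 9.365]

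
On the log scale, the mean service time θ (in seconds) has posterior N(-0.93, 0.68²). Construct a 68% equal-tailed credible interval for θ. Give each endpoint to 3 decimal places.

On the log scale the 68% interval is -0.93 ± 0.994 × 0.68 = [-1.6062, -0.2538].
Exponentiate: [e^-1.6062, e^-0.2538] = [0.201, 0.776].

[0.201, 0.776]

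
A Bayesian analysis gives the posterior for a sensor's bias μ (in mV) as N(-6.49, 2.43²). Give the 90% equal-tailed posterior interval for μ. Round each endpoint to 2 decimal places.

[-10.49, -2.49]

The posterior is symmetric, so the 90% equal-tailed interval is μ = -6.49 ± z·2.43 with z = 1.645.
Half-width: 1.645 × 2.43 = 4.00.
-6.49 − 4.00 = -10.49; -6.49 + 4.00 = -2.49.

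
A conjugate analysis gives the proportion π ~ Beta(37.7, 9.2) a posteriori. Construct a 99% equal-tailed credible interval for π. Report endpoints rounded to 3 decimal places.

Posterior: Beta(37.7, 9.2).
Equal-tailed 99% interval: the 0.005 and 0.995 quantiles of Beta(37.7, 9.2).
Posterior mean ≈ 0.804, SD ≈ 0.057; a Normal approximation gives roughly [0.656, 0.952].
Exact: F⁻¹(0.005) = 0.635; F⁻¹(0.995) = 0.925.

[0.635, 0.925]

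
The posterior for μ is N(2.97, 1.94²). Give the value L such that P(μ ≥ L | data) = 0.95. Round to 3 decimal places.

-0.221

Need L with P(μ ≥ L) = 0.95: L = 2.97 − z_{0.05}·1.94.
z = 1.645; L = 2.97 − 1.645 × 1.94 = -0.221.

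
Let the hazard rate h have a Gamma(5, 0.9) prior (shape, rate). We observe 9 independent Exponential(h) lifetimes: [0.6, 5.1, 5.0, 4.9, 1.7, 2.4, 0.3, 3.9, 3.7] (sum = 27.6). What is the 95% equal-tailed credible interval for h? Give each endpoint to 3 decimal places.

[0.269, 0.780]

Posterior: Gamma(5+9, 0.9+27.6) = Gamma(14, 28.5) (shape, rate).
Equal-tailed 95% interval: Gamma(14, 28.5) quantiles at 0.025 and 0.975.
Posterior mean ≈ 0.491, SD ≈ 0.131; a Normal approximation gives roughly [0.234, 0.749].
Exact: lower = 0.269; upper = 0.780.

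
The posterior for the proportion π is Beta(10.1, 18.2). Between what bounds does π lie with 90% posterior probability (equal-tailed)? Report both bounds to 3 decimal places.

[0.217, 0.508]

Posterior: Beta(10.1, 18.2).
Equal-tailed 90% interval: the 0.05 and 0.95 quantiles of Beta(10.1, 18.2).
Posterior mean ≈ 0.357, SD ≈ 0.089; a Normal approximation gives roughly [0.211, 0.502].
Exact: F⁻¹(0.05) = 0.217; F⁻¹(0.95) = 0.508.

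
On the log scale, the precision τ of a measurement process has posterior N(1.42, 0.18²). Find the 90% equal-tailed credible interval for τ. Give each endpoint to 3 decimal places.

On the log scale the 90% interval is 1.42 ± 1.645 × 0.18 = [1.1239, 1.7161].
Exponentiate: [e^1.1239, e^1.7161] = [3.077, 5.563].

[3.077, 5.563]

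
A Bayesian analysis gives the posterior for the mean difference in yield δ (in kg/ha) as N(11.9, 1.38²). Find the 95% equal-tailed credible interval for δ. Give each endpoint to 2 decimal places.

The posterior is symmetric, so the 95% equal-tailed interval is δ = 11.9 ± z·1.38 with z = 1.960.
Half-width: 1.960 × 1.38 = 2.70.
11.9 − 2.70 = 9.20; 11.9 + 2.70 = 14.60.

[9.20, 14.60]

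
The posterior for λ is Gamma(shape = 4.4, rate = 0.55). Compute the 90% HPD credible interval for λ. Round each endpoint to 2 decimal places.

[2.11, 13.66]

The posterior is unimodal and skewed, so the HPD interval has equal density at both endpoints and is the shortest 90% interval.
Solving f(2.11) = f(13.66) with F(13.66) − F(2.11) = 0.90 gives [2.11, 13.66].
For comparison, the equal-tailed interval is [2.91, 15.13]; the HPD is narrower and shifted toward the mode.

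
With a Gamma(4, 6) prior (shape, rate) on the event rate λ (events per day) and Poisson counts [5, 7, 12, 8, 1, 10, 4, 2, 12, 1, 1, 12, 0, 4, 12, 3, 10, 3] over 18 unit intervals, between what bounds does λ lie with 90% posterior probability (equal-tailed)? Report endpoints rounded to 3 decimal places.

Posterior: Gamma(4+107, 6+18) = Gamma(111, 24) (shape, rate).
Equal-tailed 90% interval: Gamma(111, 24) quantiles at 0.05 and 0.95.
Posterior mean ≈ 4.625, SD ≈ 0.439; a Normal approximation gives roughly [3.903, 5.347].
Exact: lower = 3.927; upper = 5.370.

[3.927, 5.370]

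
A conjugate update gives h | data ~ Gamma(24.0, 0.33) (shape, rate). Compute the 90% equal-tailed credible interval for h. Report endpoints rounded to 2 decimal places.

Posterior: Gamma(shape 24.0, rate 0.33).
Equal-tailed 90% interval: Gamma(24.0, 0.33) quantiles at 0.05 and 0.95.
Posterior mean ≈ 72.73, SD ≈ 14.85; a Normal approximation gives roughly [48.31, 97.15].
Exact: lower = 50.15; upper = 98.74.

[50.15, 98.74]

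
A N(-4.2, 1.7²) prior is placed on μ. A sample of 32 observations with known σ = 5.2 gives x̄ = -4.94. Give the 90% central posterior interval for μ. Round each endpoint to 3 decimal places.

[-6.103, -3.443]

Posterior precision = 1/1.7² + 32/5.2² = 0.3460 + 1.1834 = 1.5295, so posterior SD = 0.8086.
Posterior mean = (-4.2/1.7² + 32·-4.94/5.2²) / 1.5295 = -4.7726.
Interval: -4.7726 ± 1.645 × 0.8086 → [-6.103, -3.443].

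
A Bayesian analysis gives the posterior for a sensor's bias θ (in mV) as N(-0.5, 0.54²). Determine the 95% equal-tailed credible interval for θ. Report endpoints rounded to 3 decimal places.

[-1.558, 0.558]

The posterior is symmetric, so the 95% equal-tailed interval is θ = -0.5 ± z·0.54 with z = 1.960.
Half-width: 1.960 × 0.54 = 1.058.
-0.5 − 1.058 = -1.558; -0.5 + 1.058 = 0.558.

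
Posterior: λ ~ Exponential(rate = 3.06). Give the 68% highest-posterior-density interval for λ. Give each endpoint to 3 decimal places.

The exponential density is strictly decreasing on [0, ∞), so the HPD interval is anchored at 0: [0, q] with P(λ ≤ q) = 0.68.
q = −ln(1 − 0.68) / 3.06 = 1.1394 / 3.06 = 0.372.

[0.000, 0.372]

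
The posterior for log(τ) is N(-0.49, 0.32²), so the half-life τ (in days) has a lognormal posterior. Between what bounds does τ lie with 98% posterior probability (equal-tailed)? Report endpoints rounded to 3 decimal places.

[0.291, 1.290]

On the log scale the 98% interval is -0.49 ± 2.326 × 0.32 = [-1.2344, 0.2544].
Exponentiate: [e^-1.2344, e^0.2544] = [0.291, 1.290].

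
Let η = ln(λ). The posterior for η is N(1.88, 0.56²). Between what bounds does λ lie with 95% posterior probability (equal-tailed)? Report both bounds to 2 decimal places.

[2.19, 19.64]

On the log scale the 95% interval is 1.88 ± 1.960 × 0.56 = [0.7824, 2.9776].
Exponentiate: [e^0.7824, e^2.9776] = [2.19, 19.64].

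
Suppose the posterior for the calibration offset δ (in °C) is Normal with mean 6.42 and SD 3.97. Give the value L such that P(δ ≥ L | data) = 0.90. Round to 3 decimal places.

Need L with P(δ ≥ L) = 0.90: L = 6.42 − z_{0.1}·3.97.
z = 1.282; L = 6.42 − 1.282 × 3.97 = 1.332.

1.332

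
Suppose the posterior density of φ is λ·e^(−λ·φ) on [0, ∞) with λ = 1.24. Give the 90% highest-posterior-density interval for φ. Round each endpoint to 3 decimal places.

The exponential density is strictly decreasing on [0, ∞), so the HPD interval is anchored at 0: [0, q] with P(φ ≤ q) = 0.90.
q = −ln(1 − 0.90) / 1.24 = 2.3026 / 1.24 = 1.857.

[0.000, 1.857]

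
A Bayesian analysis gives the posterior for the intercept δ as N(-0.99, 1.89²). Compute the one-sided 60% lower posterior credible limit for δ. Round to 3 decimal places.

Need L with P(δ ≥ L) = 0.60: L = -0.99 − z_{0.4}·1.89.
z = 0.253; L = -0.99 − 0.253 × 1.89 = -1.469.

-1.469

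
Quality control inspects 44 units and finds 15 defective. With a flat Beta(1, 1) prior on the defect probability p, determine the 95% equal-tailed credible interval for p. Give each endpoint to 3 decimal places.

[0.219, 0.490]

Posterior: Beta(1+15, 1+29) = Beta(16, 30).
Equal-tailed 95% interval: the 0.025 and 0.975 quantiles of Beta(16, 30).
Posterior mean ≈ 0.348, SD ≈ 0.069; a Normal approximation gives roughly [0.212, 0.484].
Exact: F⁻¹(0.025) = 0.219; F⁻¹(0.975) = 0.490.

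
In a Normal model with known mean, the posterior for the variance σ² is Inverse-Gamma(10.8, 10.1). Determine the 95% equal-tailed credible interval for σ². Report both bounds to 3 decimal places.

[0.557, 1.888]

Inverse-Gamma(10.8, 10.1) quantiles: F⁻¹(0.025) and F⁻¹(0.975).
Equivalently, 1/σ² ~ Gamma(10.8, rate = 10.1); invert its 0.975 and 0.025 quantiles.
Posterior mean ≈ 1.031, SD ≈ 0.347; a Normal approximation gives roughly [0.350, 1.712].
Exact: lower = 0.557; upper = 1.888.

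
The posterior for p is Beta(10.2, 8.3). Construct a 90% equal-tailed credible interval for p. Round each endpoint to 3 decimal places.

[0.362, 0.734]

Posterior: Beta(10.2, 8.3).
Equal-tailed 90% interval: the 0.05 and 0.95 quantiles of Beta(10.2, 8.3).
Posterior mean ≈ 0.551, SD ≈ 0.113; a Normal approximation gives roughly [0.366, 0.737].
Exact: F⁻¹(0.05) = 0.362; F⁻¹(0.95) = 0.734.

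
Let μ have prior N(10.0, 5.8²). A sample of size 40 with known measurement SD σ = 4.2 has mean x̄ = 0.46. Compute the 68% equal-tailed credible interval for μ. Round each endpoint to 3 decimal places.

Posterior precision = 1/5.8² + 40/4.2² = 0.0297 + 2.2676 = 2.2973, so posterior SD = 0.6598.
Posterior mean = (10.0/5.8² + 40·0.46/4.2²) / 2.2973 = 0.5834.
Interval: 0.5834 ± 0.994 × 0.6598 → [-0.073, 1.240].

[-0.073, 1.240]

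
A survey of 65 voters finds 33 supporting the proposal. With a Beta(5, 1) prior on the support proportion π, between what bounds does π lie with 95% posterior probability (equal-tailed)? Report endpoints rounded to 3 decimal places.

Posterior: Beta(5+33, 1+32) = Beta(38, 33).
Equal-tailed 95% interval: the 0.025 and 0.975 quantiles of Beta(38, 33).
Posterior mean ≈ 0.535, SD ≈ 0.059; a Normal approximation gives roughly [0.420, 0.650].
Exact: F⁻¹(0.025) = 0.419; F⁻¹(0.975) = 0.649.

[0.419, 0.649]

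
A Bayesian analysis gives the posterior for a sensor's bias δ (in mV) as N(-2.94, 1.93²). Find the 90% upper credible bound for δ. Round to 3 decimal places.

Need U with P(δ ≤ U) = 0.90: U = -2.94 + z_{0.1}·1.93.
z = 1.282; U = -2.94 + 1.282 × 1.93 = -0.467.

-0.467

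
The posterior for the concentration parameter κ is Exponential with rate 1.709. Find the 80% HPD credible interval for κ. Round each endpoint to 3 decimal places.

The exponential density is strictly decreasing on [0, ∞), so the HPD interval is anchored at 0: [0, q] with P(κ ≤ q) = 0.80.
q = −ln(1 − 0.80) / 1.709 = 1.6094 / 1.709 = 0.942.

[0.000, 0.942]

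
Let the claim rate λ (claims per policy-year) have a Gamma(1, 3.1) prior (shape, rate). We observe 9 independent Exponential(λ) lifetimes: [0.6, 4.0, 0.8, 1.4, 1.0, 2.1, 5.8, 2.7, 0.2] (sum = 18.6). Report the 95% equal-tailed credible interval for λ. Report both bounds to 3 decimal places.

[0.221, 0.787]

Posterior: Gamma(1+9, 3.1+18.6) = Gamma(10, 21.7) (shape, rate).
Equal-tailed 95% interval: Gamma(10, 21.7) quantiles at 0.025 and 0.975.
Posterior mean ≈ 0.461, SD ≈ 0.146; a Normal approximation gives roughly [0.175, 0.746].
Exact: lower = 0.221; upper = 0.787.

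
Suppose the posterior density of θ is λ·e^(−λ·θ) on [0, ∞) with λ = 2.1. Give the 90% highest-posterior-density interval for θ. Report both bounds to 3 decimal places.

[0.000, 1.096]

The exponential density is strictly decreasing on [0, ∞), so the HPD interval is anchored at 0: [0, q] with P(θ ≤ q) = 0.90.
q = −ln(1 − 0.90) / 2.1 = 2.3026 / 2.1 = 1.096.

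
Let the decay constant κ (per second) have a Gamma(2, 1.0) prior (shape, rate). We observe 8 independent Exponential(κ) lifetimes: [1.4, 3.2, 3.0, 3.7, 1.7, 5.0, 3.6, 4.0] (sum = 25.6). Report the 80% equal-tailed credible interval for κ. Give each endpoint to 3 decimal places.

Posterior: Gamma(2+8, 1.0+25.6) = Gamma(10, 26.6) (shape, rate).
Equal-tailed 80% interval: Gamma(10, 26.6) quantiles at 0.1 and 0.9.
Posterior mean ≈ 0.376, SD ≈ 0.119; a Normal approximation gives roughly [0.224, 0.528].
Exact: lower = 0.234; upper = 0.534.

[0.234, 0.534]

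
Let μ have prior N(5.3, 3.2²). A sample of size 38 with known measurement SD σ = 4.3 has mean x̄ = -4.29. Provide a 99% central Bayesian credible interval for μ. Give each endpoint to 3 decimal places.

Posterior precision = 1/3.2² + 38/4.3² = 0.0977 + 2.0552 = 2.1528, so posterior SD = 0.6815.
Posterior mean = (5.3/3.2² + 38·-4.29/4.3²) / 2.1528 = -3.8550.
Interval: -3.8550 ± 2.576 × 0.6815 → [-5.611, -2.099].

[-5.611, -2.099]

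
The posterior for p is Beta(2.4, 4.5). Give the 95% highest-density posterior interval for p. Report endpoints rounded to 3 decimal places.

The posterior is unimodal and skewed, so the HPD interval has equal density at both endpoints and is the shortest 95% interval.
Solving f(0.047) = f(0.671) with F(0.671) − F(0.047) = 0.95 gives [0.047, 0.671].
For comparison, the equal-tailed interval is [0.071, 0.707]; the HPD is narrower and shifted toward the mode.

[0.047, 0.671]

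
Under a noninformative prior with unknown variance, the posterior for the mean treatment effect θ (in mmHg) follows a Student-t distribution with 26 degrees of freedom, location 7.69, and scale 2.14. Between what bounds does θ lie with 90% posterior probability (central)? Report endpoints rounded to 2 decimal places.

The t_26 distribution is symmetric; the 90% interval is 7.69 ± t·2.14 with t_{0.95,26} = 1.706.
Half-width: 1.706 × 2.14 = 3.65.
7.69 − 3.65 = 4.04; 7.69 + 3.65 = 11.34.

[4.04, 11.34]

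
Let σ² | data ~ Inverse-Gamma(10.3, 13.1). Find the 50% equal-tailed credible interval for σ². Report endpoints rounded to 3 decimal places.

Inverse-Gamma(10.3, 13.1) quantiles: F⁻¹(0.25) and F⁻¹(0.75).
Equivalently, 1/σ² ~ Gamma(10.3, rate = 13.1); invert its 0.75 and 0.25 quantiles.
Posterior mean ≈ 1.409, SD ≈ 0.489; a Normal approximation gives roughly [1.079, 1.738].
Exact: lower = 1.070; upper = 1.639.

[1.070, 1.639]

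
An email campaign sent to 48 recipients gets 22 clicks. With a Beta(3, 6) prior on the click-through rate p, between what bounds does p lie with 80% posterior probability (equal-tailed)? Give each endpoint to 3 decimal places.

Posterior: Beta(3+22, 6+26) = Beta(25, 32).
Equal-tailed 80% interval: the 0.1 and 0.9 quantiles of Beta(25, 32).
Posterior mean ≈ 0.439, SD ≈ 0.065; a Normal approximation gives roughly [0.355, 0.522].
Exact: F⁻¹(0.1) = 0.355; F⁻¹(0.9) = 0.523.

[0.355, 0.523]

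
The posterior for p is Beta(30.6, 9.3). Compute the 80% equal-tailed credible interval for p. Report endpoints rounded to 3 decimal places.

[0.679, 0.849]

Posterior: Beta(30.6, 9.3).
Equal-tailed 80% interval: the 0.1 and 0.9 quantiles of Beta(30.6, 9.3).
Posterior mean ≈ 0.767, SD ≈ 0.066; a Normal approximation gives roughly [0.682, 0.852].
Exact: F⁻¹(0.1) = 0.679; F⁻¹(0.9) = 0.849.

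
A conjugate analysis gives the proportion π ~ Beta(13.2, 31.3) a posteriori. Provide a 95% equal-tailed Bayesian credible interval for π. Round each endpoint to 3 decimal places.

[0.173, 0.437]

Posterior: Beta(13.2, 31.3).
Equal-tailed 95% interval: the 0.025 and 0.975 quantiles of Beta(13.2, 31.3).
Posterior mean ≈ 0.297, SD ≈ 0.068; a Normal approximation gives roughly [0.164, 0.429].
Exact: F⁻¹(0.025) = 0.173; F⁻¹(0.975) = 0.437.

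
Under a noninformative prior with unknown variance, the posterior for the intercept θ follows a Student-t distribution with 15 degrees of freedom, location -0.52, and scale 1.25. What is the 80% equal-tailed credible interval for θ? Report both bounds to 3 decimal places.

[-2.196, 1.156]

The t_15 distribution is symmetric; the 80% interval is -0.52 ± t·1.25 with t_{0.9,15} = 1.341.
Half-width: 1.341 × 1.25 = 1.676.
-0.52 − 1.676 = -2.196; -0.52 + 1.676 = 1.156.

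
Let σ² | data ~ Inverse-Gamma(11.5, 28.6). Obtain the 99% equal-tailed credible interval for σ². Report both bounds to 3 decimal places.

[1.295, 6.177]

Inverse-Gamma(11.5, 28.6) quantiles: F⁻¹(0.005) and F⁻¹(0.995).
Equivalently, 1/σ² ~ Gamma(11.5, rate = 28.6); invert its 0.995 and 0.005 quantiles.
Posterior mean ≈ 2.724, SD ≈ 0.884; a Normal approximation gives roughly [0.447, 5.000].
Exact: lower = 1.295; upper = 6.177.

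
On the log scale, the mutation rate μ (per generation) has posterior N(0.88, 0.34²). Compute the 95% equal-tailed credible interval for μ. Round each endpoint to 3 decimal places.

[1.238, 4.694]

On the log scale the 95% interval is 0.88 ± 1.960 × 0.34 = [0.2136, 1.5464].
Exponentiate: [e^0.2136, e^1.5464] = [1.238, 4.694].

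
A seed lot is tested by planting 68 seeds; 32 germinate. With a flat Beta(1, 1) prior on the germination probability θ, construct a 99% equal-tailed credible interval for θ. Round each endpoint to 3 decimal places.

[0.322, 0.624]

Posterior: Beta(1+32, 1+36) = Beta(33, 37).
Equal-tailed 99% interval: the 0.005 and 0.995 quantiles of Beta(33, 37).
Posterior mean ≈ 0.471, SD ≈ 0.059; a Normal approximation gives roughly [0.319, 0.624].
Exact: F⁻¹(0.005) = 0.322; F⁻¹(0.995) = 0.624.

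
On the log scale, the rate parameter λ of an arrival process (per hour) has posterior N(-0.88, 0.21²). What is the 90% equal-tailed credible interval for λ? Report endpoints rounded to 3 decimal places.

On the log scale the 90% interval is -0.88 ± 1.645 × 0.21 = [-1.2254, -0.5346].
Exponentiate: [e^-1.2254, e^-0.5346] = [0.294, 0.586].

[0.294, 0.586]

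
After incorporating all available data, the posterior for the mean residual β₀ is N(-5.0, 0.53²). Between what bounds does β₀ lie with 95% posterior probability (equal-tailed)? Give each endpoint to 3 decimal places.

[-6.039, -3.961]

The posterior is symmetric, so the 95% equal-tailed interval is β₀ = -5.0 ± z·0.53 with z = 1.960.
Half-width: 1.960 × 0.53 = 1.039.
-5.0 − 1.039 = -6.039; -5.0 + 1.039 = -3.961.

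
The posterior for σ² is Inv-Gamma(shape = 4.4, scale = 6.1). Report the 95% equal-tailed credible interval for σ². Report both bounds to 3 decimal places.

Inverse-Gamma(4.4, 6.1) quantiles: F⁻¹(0.025) and F⁻¹(0.975).
Equivalently, 1/σ² ~ Gamma(4.4, rate = 6.1); invert its 0.975 and 0.025 quantiles.
Posterior mean ≈ 1.794, SD ≈ 1.158; a Normal approximation gives roughly [-0.476, 4.064].
Exact: lower = 0.651; upper = 4.703.

[0.651, 4.703]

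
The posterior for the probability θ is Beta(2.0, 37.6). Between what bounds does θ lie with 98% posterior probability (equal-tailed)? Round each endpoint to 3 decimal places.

Posterior: Beta(2.0, 37.6).
Equal-tailed 98% interval: the 0.01 and 0.99 quantiles of Beta(2.0, 37.6).
Posterior mean ≈ 0.051, SD ≈ 0.034; a Normal approximation gives roughly [-0.029, 0.130].
Exact: F⁻¹(0.01) = 0.004; F⁻¹(0.99) = 0.160.

[0.004, 0.160]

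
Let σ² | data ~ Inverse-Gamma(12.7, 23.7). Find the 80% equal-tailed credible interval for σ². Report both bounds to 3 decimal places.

[1.360, 2.821]

Inverse-Gamma(12.7, 23.7) quantiles: F⁻¹(0.1) and F⁻¹(0.9).
Equivalently, 1/σ² ~ Gamma(12.7, rate = 23.7); invert its 0.9 and 0.1 quantiles.
Posterior mean ≈ 2.026, SD ≈ 0.619; a Normal approximation gives roughly [1.232, 2.819].
Exact: lower = 1.360; upper = 2.821.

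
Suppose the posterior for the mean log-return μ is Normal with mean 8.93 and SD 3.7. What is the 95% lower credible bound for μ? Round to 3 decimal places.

2.844

Need L with P(μ ≥ L) = 0.95: L = 8.93 − z_{0.05}·3.7.
z = 1.645; L = 8.93 − 1.645 × 3.7 = 2.844.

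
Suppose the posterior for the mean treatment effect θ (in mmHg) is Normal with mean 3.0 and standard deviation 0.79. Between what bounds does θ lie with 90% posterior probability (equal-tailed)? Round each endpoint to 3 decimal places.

[1.701, 4.299]

The posterior is symmetric, so the 90% equal-tailed interval is θ = 3.0 ± z·0.79 with z = 1.645.
Half-width: 1.645 × 0.79 = 1.299.
3.0 − 1.299 = 1.701; 3.0 + 1.299 = 4.299.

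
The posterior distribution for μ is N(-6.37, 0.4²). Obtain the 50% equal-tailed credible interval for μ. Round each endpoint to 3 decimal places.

[-6.640, -6.100]

The posterior is symmetric, so the 50% equal-tailed interval is μ = -6.37 ± z·0.4 with z = 0.674.
Half-width: 0.674 × 0.4 = 0.270.
-6.37 − 0.270 = -6.640; -6.37 + 0.270 = -6.100.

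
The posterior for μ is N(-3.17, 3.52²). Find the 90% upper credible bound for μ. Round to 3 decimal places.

Need U with P(μ ≤ U) = 0.90: U = -3.17 + z_{0.1}·3.52.
z = 1.282; U = -3.17 + 1.282 × 3.52 = 1.341.

1.341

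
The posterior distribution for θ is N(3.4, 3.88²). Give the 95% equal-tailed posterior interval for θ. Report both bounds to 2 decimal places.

[-4.20, 11.00]

The posterior is symmetric, so the 95% equal-tailed interval is θ = 3.4 ± z·3.88 with z = 1.960.
Half-width: 1.960 × 3.88 = 7.60.
3.4 − 7.60 = -4.20; 3.4 + 7.60 = 11.00.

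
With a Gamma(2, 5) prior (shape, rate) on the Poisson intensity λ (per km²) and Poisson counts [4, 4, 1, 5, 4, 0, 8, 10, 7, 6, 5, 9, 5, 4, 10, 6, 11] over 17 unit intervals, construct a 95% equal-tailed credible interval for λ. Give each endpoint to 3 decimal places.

Posterior: Gamma(2+99, 5+17) = Gamma(101, 22) (shape, rate).
Equal-tailed 95% interval: Gamma(101, 22) quantiles at 0.025 and 0.975.
Posterior mean ≈ 4.591, SD ≈ 0.457; a Normal approximation gives roughly [3.696, 5.486].
Exact: lower = 3.739; upper = 5.528.

[3.739, 5.528]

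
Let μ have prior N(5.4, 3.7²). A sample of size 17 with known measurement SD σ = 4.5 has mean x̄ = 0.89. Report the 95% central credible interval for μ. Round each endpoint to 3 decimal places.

[-0.801, 3.303]

Posterior precision = 1/3.7² + 17/4.5² = 0.0730 + 0.8395 = 0.9126, so posterior SD = 1.0468.
Posterior mean = (5.4/3.7² + 17·0.89/4.5²) / 0.9126 = 1.2510.
Interval: 1.2510 ± 1.960 × 1.0468 → [-0.801, 3.303].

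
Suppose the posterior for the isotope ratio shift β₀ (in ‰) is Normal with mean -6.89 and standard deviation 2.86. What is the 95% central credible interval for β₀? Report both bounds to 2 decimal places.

The posterior is symmetric, so the 95% equal-tailed interval is β₀ = -6.89 ± z·2.86 with z = 1.960.
Half-width: 1.960 × 2.86 = 5.61.
-6.89 − 5.61 = -12.50; -6.89 + 5.61 = -1.28.

[-12.50, -1.28]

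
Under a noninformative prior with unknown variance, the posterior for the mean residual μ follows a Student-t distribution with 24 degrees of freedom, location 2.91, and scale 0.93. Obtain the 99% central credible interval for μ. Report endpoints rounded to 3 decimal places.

[0.309, 5.511]

The t_24 distribution is symmetric; the 99% interval is 2.91 ± t·0.93 with t_{0.995,24} = 2.797.
Half-width: 2.797 × 0.93 = 2.601.
2.91 − 2.601 = 0.309; 2.91 + 2.601 = 5.511.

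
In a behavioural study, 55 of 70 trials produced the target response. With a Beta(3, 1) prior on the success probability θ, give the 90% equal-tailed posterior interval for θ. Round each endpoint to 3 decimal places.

Posterior: Beta(3+55, 1+15) = Beta(58, 16).
Equal-tailed 90% interval: the 0.05 and 0.95 quantiles of Beta(58, 16).
Posterior mean ≈ 0.784, SD ≈ 0.048; a Normal approximation gives roughly [0.706, 0.862].
Exact: F⁻¹(0.05) = 0.701; F⁻¹(0.95) = 0.857.

[0.701, 0.857]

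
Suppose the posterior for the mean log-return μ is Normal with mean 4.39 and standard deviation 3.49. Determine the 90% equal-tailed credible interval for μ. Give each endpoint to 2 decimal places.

[-1.35, 10.13]

The posterior is symmetric, so the 90% equal-tailed interval is μ = 4.39 ± z·3.49 with z = 1.645.
Half-width: 1.645 × 3.49 = 5.74.
4.39 − 5.74 = -1.35; 4.39 + 5.74 = 10.13.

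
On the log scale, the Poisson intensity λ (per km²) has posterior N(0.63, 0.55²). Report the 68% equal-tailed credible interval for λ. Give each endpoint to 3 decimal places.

On the log scale the 68% interval is 0.63 ± 0.994 × 0.55 = [0.0830, 1.1770].
Exponentiate: [e^0.0830, e^1.1770] = [1.087, 3.244].

[1.087, 3.244]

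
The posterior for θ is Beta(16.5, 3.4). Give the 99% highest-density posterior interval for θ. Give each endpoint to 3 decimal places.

The posterior is unimodal and skewed, so the HPD interval has equal density at both endpoints and is the shortest 99% interval.
Solving f(0.593) = f(0.985) with F(0.985) − F(0.593) = 0.99 gives [0.593, 0.985].
For comparison, the equal-tailed interval is [0.568, 0.974]; the HPD is narrower and shifted toward the mode.

[0.593, 0.985]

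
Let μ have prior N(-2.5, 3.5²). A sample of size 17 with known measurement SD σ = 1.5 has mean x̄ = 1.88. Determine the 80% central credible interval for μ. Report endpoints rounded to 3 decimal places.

Posterior precision = 1/3.5² + 17/1.5² = 0.0816 + 7.5556 = 7.6372, so posterior SD = 0.3619.
Posterior mean = (-2.5/3.5² + 17·1.88/1.5²) / 7.6372 = 1.8332.
Interval: 1.8332 ± 1.282 × 0.3619 → [1.369, 2.297].

[1.369, 2.297]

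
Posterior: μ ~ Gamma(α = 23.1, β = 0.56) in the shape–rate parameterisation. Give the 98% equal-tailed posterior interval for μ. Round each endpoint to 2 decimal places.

[23.94, 63.79]

Posterior: Gamma(shape 23.1, rate 0.56).
Equal-tailed 98% interval: Gamma(23.1, 0.56) quantiles at 0.01 and 0.99.
Posterior mean ≈ 41.25, SD ≈ 8.58; a Normal approximation gives roughly [21.28, 61.22].
Exact: lower = 23.94; upper = 63.79.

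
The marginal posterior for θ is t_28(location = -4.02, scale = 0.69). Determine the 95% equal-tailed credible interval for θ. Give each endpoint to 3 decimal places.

The t_28 distribution is symmetric; the 95% interval is -4.02 ± t·0.69 with t_{0.975,28} = 2.048.
Half-width: 2.048 × 0.69 = 1.413.
-4.02 − 1.413 = -5.433; -4.02 + 1.413 = -2.607.

[-5.433, -2.607]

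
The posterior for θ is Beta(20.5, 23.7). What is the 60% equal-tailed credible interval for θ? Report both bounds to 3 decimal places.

[0.400, 0.527]

Posterior: Beta(20.5, 23.7).
Equal-tailed 60% interval: the 0.2 and 0.8 quantiles of Beta(20.5, 23.7).
Posterior mean ≈ 0.464, SD ≈ 0.074; a Normal approximation gives roughly [0.401, 0.526].
Exact: F⁻¹(0.2) = 0.400; F⁻¹(0.8) = 0.527.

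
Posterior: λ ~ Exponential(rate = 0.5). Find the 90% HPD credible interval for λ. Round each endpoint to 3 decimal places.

[0.000, 4.605]

The exponential density is strictly decreasing on [0, ∞), so the HPD interval is anchored at 0: [0, q] with P(λ ≤ q) = 0.90.
q = −ln(1 − 0.90) / 0.5 = 2.3026 / 0.5 = 4.605.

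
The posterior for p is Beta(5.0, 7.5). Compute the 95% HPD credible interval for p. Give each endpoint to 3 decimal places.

[0.149, 0.659]

The posterior is unimodal and skewed, so the HPD interval has equal density at both endpoints and is the shortest 95% interval.
Solving f(0.149) = f(0.659) with F(0.659) − F(0.149) = 0.95 gives [0.149, 0.659].
For comparison, the equal-tailed interval is [0.159, 0.671]; the HPD is narrower and shifted toward the mode.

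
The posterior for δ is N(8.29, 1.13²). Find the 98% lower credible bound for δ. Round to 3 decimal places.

5.969

Need L with P(δ ≥ L) = 0.98: L = 8.29 − z_{0.02}·1.13.
z = 2.054; L = 8.29 − 2.054 × 1.13 = 5.969.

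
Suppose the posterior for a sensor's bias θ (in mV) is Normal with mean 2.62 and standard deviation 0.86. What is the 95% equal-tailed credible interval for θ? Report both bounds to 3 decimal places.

[0.934, 4.306]

The posterior is symmetric, so the 95% equal-tailed interval is θ = 2.62 ± z·0.86 with z = 1.960.
Half-width: 1.960 × 0.86 = 1.686.
2.62 − 1.686 = 0.934; 2.62 + 1.686 = 4.306.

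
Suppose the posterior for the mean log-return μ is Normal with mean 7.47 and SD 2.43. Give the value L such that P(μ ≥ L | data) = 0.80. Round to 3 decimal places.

Need L with P(μ ≥ L) = 0.80: L = 7.47 − z_{0.2}·2.43.
z = 0.842; L = 7.47 − 0.842 × 2.43 = 5.425.

5.425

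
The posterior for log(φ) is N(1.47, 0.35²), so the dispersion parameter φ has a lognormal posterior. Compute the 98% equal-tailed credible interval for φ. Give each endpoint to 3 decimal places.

[1.927, 9.818]

On the log scale the 98% interval is 1.47 ± 2.326 × 0.35 = [0.6558, 2.2842].
Exponentiate: [e^0.6558, e^2.2842] = [1.927, 9.818].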